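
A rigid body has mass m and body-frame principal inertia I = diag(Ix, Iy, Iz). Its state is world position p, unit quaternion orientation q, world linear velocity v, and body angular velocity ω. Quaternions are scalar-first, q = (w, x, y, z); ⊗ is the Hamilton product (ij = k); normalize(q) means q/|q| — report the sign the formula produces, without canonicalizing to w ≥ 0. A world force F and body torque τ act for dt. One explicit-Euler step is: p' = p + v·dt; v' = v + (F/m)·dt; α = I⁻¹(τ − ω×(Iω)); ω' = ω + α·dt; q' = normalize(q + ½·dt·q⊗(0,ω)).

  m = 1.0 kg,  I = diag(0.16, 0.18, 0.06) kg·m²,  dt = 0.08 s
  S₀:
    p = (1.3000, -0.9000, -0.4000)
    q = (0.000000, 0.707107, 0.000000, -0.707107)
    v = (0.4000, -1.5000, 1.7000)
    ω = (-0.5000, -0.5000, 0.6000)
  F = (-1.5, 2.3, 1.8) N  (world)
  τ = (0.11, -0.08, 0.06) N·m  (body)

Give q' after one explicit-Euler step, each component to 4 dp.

q' = (0.0311, 0.6925, -0.0028, -0.7208)

2q̇ = q⊗(0,ω) = (0.7778177, -0.3535535, -0.0707107, -0.3535535)
q + ½dt·q⊗(0,ω), renormalized = (0.0311, 0.6925, -0.0028, -0.7208)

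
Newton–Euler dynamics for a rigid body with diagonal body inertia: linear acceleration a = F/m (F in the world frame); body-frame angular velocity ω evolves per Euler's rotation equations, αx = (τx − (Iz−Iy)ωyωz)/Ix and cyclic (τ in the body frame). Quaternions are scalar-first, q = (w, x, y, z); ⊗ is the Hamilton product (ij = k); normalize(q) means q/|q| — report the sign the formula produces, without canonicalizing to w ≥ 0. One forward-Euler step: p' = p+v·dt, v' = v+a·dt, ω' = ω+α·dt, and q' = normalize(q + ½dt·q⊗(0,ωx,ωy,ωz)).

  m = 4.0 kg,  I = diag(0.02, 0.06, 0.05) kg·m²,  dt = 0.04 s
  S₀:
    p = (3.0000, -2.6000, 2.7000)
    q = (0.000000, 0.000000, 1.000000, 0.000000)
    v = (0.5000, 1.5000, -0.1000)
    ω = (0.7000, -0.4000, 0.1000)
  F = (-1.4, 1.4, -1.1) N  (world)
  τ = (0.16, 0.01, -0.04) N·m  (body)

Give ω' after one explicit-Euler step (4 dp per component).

α = I⁻¹(τ − ω×Iω) = (7.9800, 0.2017, -0.5760)
ω + α·dt = (1.0192, -0.3919, 0.0770)

ω' = (1.0192, -0.3919, 0.0770)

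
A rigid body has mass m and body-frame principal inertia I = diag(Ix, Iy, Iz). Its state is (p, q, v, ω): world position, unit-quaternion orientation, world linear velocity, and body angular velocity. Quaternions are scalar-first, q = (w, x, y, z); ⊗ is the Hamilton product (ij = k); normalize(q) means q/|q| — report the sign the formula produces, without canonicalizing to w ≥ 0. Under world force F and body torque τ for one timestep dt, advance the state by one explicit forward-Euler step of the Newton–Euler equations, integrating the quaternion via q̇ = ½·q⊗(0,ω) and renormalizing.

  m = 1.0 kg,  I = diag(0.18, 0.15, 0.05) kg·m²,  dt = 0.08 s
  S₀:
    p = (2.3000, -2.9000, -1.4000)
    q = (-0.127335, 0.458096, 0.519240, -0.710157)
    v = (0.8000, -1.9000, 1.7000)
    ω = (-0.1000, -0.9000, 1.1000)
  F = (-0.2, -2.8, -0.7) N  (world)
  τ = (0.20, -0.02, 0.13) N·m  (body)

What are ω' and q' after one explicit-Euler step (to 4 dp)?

α = I⁻¹(τ − ω×Iω) = (0.5611, -0.0380, 2.6540)
ω + α·dt = (-0.0551, -0.9030, 1.3123)
Hamilton product q⊗(0,ω) = (1.2942983, -0.0552438, -0.3182884, -0.5004309)
updated quaternion q' = (-0.0754, 0.4551, 0.5057, -0.7290)

ω' = (-0.0551, -0.9030, 1.3123)
q' = (-0.0754, 0.4551, 0.5057, -0.7290)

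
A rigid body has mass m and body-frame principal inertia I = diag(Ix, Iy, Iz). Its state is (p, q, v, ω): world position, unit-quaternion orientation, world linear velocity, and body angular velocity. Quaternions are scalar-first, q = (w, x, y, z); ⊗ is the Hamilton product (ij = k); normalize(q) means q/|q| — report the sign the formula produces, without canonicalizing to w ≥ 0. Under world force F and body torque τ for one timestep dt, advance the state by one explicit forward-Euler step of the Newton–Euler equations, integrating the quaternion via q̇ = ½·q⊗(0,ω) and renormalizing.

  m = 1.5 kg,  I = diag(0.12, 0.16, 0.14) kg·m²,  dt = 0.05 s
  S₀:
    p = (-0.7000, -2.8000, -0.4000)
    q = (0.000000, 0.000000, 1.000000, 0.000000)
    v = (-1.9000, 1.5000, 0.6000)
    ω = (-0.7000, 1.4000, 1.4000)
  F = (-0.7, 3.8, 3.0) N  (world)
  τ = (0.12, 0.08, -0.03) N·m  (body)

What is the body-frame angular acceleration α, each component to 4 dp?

ω×(Iω) gyroscopic = (-0.0392, 0.0196, -0.0392)
(τ − ω×Iω)/I = (1.3267, 0.3775, 0.0657)

α = (1.3267, 0.3775, 0.0657)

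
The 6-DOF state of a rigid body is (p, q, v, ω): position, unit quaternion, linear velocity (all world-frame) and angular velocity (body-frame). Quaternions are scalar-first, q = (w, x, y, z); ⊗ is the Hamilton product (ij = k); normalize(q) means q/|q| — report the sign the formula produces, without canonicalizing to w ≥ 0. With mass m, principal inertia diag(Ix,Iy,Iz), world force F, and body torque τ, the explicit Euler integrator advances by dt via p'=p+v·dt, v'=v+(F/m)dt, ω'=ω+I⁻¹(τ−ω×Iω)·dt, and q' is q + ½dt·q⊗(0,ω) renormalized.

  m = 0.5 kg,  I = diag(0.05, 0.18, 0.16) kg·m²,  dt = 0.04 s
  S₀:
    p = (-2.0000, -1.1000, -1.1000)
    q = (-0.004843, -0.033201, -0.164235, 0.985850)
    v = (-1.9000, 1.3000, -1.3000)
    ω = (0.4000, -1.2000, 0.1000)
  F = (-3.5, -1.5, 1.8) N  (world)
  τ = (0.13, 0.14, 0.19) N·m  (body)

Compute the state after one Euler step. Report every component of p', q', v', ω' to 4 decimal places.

p' = (-2.0760, -1.0480, -1.1520)
q' = (-0.0105, -0.0099, -0.1561, 0.9876)
v' = (-2.1800, 1.1800, -1.1560)
ω' = (0.5021, -1.1679, 0.1631)

angular accel α = (2.5520, 0.8022, 1.5775)
new body rate ω' = (0.5021, -1.1679, 0.1631)
Hamilton product q⊗(0,ω) = (-0.2823866, 1.1646593, 0.4034717, 0.1050509)
updated quaternion q' = (-0.0105, -0.0099, -0.1561, 0.9876)
p + v·dt = (-2.0760, -1.0480, -1.1520)
v' = v + a·dt = (-2.1800, 1.1800, -1.1560)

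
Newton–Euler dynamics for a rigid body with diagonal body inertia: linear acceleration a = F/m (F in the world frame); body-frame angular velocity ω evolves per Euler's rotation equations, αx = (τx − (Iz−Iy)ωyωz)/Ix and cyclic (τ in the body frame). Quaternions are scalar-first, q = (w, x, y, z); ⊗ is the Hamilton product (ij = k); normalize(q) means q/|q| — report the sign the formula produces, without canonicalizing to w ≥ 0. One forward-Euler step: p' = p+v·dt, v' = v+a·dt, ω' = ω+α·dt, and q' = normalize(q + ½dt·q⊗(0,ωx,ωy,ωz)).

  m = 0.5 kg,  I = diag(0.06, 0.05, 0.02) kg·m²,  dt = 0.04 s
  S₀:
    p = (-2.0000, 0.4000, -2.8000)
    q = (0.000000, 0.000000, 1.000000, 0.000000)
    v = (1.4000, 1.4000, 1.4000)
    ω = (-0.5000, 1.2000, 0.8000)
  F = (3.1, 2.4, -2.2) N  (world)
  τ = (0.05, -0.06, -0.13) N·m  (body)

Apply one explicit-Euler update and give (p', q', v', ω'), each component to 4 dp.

p + v·dt = (-1.9440, 0.4560, -2.7440)
v' = v + a·dt = (1.6480, 1.5920, 1.2240)
gyro term ω×Iω = (-0.0288, -0.0160, 0.0060)
angular accel α = (1.3133, -0.8800, -6.8000)
ω' = ω + α·dt = (-0.4475, 1.1648, 0.5280)
2q̇ = q⊗(0,ω) = (-1.2000000, 0.8000000, 0.0000000, 0.5000000)
q' = normalize(q + ½dt·q⊗(0,ω)) = (-0.0240, 0.0160, 0.9995, 0.0100)

p' = (-1.9440, 0.4560, -2.7440)
q' = (-0.0240, 0.0160, 0.9995, 0.0100)
v' = (1.6480, 1.5920, 1.2240)
ω' = (-0.4475, 1.1648, 0.5280)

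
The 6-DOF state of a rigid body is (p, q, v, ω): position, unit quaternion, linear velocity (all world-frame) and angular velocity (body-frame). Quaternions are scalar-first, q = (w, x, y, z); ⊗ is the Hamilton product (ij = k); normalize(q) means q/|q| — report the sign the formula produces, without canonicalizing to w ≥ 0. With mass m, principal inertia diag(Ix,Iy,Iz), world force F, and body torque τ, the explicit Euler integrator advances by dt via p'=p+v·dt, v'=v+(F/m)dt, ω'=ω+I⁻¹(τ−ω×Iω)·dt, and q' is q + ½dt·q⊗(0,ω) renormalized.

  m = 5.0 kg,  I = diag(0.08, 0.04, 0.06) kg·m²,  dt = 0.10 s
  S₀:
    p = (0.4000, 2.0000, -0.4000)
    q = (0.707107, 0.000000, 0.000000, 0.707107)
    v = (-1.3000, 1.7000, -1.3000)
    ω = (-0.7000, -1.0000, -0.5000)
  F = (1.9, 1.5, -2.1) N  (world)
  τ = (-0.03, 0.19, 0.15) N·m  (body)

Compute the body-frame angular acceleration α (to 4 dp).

α = (-0.5000, 4.5750, 2.9667)

gyro term ω×Iω = (0.0100, 0.0070, -0.0280)
α = I⁻¹(τ − ω×Iω) = (-0.5000, 4.5750, 2.9667)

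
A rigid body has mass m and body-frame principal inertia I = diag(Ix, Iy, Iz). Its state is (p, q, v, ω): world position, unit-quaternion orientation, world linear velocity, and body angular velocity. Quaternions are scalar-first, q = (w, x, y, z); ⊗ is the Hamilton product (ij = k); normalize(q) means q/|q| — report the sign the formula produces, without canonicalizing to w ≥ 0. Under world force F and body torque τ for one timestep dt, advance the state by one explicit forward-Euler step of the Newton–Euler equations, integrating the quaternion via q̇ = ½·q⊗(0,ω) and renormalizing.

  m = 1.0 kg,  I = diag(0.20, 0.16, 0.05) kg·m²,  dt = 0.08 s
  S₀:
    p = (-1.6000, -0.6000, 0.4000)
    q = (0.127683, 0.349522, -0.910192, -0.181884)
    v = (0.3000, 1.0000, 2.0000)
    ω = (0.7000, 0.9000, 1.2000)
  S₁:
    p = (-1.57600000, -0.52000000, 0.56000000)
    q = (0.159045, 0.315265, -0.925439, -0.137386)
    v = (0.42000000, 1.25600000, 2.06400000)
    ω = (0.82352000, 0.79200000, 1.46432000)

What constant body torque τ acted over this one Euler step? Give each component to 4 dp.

τ = (0.1900, -0.0900, 0.1400)

Δω = ω₁−ω₀ = (0.12352000, -0.10800000, 0.26432000)
ω₀×(Iω₀) = (-0.1188, 0.1260, -0.0252)
τ = I·(Δω/dt) + ω₀×(Iω₀) = (0.1900, -0.0900, 0.1400)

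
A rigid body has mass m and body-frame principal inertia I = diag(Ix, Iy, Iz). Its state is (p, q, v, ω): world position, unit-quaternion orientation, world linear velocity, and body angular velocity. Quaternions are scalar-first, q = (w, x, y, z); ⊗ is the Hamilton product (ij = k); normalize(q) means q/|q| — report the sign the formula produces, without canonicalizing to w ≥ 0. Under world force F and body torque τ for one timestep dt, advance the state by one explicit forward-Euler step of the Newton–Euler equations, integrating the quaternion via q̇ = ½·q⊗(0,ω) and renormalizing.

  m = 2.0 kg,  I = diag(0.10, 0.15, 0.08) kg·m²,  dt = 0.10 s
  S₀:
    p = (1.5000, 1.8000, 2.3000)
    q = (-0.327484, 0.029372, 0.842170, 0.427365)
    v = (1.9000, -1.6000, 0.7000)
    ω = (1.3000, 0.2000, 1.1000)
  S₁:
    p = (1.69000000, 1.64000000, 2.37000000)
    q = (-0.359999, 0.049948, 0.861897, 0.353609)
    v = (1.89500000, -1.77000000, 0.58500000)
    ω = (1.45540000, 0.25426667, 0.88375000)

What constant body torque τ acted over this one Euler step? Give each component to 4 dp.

τ = (0.1400, 0.1100, -0.1600)

ω₁ − ω₀ = (0.15540000, 0.05426667, -0.21625000)
τ = I·(Δω/dt) + ω₀×(Iω₀) = (0.1400, 0.1100, -0.1600)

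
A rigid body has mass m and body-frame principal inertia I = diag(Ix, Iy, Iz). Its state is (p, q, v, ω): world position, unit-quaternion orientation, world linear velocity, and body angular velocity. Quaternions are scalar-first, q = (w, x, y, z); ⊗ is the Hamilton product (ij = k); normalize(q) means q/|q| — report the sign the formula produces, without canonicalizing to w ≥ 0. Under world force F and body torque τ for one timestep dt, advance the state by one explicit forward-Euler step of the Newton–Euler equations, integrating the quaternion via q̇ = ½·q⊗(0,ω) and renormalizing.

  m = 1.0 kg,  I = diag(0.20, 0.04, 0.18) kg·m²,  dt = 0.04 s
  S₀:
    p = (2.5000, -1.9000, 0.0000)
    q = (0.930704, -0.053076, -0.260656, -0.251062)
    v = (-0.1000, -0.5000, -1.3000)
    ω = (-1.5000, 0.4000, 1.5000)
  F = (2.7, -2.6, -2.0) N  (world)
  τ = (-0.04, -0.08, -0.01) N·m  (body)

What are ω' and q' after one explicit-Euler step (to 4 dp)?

ω' = (-1.5248, 0.3650, 1.4764)
q' = (0.9379, -0.0867, -0.2439, -0.2312)

gyro term ω×Iω = (0.0840, -0.0450, 0.0960)
angular accel α = (-0.6200, -0.8750, -0.5889)
new body rate ω' = (-1.5248, 0.3650, 1.4764)
q⊗(0,ω) = (0.4012414, -1.6866152, 0.8284886, 0.9838416)
q' = normalize(q + ½dt·q⊗(0,ω)) = (0.9379, -0.0867, -0.2439, -0.2312)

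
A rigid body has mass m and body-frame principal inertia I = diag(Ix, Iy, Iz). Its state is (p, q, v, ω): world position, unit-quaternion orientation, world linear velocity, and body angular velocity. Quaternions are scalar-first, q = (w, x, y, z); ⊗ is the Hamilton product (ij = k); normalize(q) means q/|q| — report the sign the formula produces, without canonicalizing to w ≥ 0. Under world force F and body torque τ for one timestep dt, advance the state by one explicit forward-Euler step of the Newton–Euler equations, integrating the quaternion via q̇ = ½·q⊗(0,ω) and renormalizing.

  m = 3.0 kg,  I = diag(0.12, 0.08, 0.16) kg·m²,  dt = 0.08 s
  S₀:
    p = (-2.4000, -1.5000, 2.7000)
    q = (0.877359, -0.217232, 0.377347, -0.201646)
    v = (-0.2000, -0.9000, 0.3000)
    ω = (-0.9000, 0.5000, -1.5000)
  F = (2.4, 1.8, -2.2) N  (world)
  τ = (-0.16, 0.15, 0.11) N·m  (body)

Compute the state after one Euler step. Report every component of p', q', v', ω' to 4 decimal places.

p' = (-2.4160, -1.5720, 2.7240)
q' = (0.8477, -0.2667, 0.3881, -0.2444)
v' = (-0.1360, -0.8520, 0.2413)
ω' = (-0.9667, 0.7040, -1.4540)

linear accel F/m = (0.8000, 0.6000, -0.7333)
p + v·dt = (-2.4160, -1.5720, 2.7240)
v + (F/m)dt = (-0.1360, -0.8520, 0.2413)
precession coupling ω×(Iω) = (-0.0600, -0.0540, 0.0180)
α = I⁻¹(τ − ω×Iω) = (-0.8333, 2.5500, 0.5750)
new body rate ω' = (-0.9667, 0.7040, -1.4540)
q⊗(0,ω) = (-0.6866513, -1.2548206, 0.2943129, -1.0850422)
updated quaternion q' = (0.8477, -0.2667, 0.3881, -0.2444)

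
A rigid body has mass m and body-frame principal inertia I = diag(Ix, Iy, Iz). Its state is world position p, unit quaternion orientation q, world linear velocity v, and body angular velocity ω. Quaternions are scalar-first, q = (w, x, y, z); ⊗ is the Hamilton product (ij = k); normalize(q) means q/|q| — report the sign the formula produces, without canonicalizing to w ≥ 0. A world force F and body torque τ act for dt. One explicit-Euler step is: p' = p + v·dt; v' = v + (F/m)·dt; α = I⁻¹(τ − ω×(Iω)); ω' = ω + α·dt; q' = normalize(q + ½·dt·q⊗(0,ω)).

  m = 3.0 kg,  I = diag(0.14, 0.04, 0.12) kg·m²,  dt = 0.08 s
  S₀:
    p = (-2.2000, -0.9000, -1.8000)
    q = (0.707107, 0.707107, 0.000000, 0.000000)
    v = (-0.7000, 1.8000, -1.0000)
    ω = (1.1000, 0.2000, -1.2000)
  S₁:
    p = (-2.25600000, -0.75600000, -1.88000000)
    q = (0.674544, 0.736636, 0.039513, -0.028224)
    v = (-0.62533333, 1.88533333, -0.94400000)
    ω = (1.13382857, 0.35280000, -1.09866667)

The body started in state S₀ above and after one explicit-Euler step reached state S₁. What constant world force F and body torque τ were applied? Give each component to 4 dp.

ω₁ − ω₀ = (0.03382857, 0.15280000, 0.10133333)
I·α + gyro = (0.0400, 0.0500, 0.1300)
v₁ − v₀ = (0.07466667, 0.08533333, 0.05600000)
F = m·Δv/dt = (2.8000, 3.2000, 2.1000)

F = (2.8000, 3.2000, 2.1000)
τ = (0.0400, 0.0500, 0.1300)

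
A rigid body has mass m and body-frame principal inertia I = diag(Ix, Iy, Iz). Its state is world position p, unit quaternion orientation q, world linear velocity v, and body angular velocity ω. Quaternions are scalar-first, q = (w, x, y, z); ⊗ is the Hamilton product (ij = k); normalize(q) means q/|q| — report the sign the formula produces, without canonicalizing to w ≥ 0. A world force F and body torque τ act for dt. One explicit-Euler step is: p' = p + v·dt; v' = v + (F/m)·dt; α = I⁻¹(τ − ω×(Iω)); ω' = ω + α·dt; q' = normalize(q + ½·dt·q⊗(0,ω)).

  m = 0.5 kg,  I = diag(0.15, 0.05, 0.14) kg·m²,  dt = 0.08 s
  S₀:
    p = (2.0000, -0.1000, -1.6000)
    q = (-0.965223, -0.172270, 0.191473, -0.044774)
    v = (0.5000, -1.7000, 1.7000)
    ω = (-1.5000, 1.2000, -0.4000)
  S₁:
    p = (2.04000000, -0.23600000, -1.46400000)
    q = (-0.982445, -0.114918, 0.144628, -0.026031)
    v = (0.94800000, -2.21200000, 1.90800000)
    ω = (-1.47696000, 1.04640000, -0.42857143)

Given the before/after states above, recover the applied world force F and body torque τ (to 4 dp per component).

ω₁ − ω₀ = (0.02304000, -0.15360000, -0.02857143)
ω₀×(Iω₀) = (-0.0432, 0.0060, 0.1800)
I·α + gyro = (0.0000, -0.0900, 0.1300)
Δv = v₁−v₀ = (0.44800000, -0.51200000, 0.20800000)
applied force F = (2.8000, -3.2000, 1.3000)

F = (2.8000, -3.2000, 1.3000)
τ = (0.0000, -0.0900, 0.1300)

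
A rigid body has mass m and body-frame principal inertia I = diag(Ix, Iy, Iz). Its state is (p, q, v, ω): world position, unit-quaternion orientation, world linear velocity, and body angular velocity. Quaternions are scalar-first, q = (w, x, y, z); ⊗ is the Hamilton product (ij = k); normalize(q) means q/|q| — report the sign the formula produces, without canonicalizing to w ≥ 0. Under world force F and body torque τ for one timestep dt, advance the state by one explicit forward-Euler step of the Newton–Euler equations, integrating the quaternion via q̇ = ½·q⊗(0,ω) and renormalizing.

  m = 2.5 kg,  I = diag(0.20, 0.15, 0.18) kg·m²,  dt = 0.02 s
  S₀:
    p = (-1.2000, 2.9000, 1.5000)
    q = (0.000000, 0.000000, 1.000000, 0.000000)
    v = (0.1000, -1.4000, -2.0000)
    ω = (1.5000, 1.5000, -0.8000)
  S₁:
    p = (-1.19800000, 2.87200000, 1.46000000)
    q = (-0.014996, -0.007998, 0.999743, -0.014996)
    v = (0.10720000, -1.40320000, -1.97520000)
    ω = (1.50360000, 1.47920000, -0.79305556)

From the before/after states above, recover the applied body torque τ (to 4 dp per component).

rate change Δω = (0.00360000, -0.02080000, 0.00694444)
precession coupling = (-0.0360, -0.0240, -0.1125)
applied torque τ = (0.0000, -0.1800, -0.0500)

τ = (0.0000, -0.1800, -0.0500)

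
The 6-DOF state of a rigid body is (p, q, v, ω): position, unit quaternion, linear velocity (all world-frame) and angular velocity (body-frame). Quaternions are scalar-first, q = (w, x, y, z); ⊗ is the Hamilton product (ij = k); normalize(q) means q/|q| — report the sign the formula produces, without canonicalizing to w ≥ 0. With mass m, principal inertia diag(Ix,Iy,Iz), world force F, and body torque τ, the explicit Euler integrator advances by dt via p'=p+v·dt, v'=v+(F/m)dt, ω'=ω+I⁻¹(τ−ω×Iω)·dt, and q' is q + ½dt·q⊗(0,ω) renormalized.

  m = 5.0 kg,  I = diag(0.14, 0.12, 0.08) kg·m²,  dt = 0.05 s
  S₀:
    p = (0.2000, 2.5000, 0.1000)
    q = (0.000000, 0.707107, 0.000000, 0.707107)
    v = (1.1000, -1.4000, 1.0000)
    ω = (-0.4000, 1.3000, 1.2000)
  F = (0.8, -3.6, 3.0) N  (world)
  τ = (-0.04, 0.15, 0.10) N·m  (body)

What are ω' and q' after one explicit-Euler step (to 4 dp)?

ω×(Iω) gyroscopic = (-0.0624, -0.0288, 0.0104)
α = I⁻¹(τ − ω×Iω) = (0.1600, 1.4900, 1.1200)
ω' = ω + α·dt = (-0.3920, 1.3745, 1.2560)
q⊗(0,ω) = (-0.5656856, -0.9192391, -1.1313712, 0.9192391)
q + ½dt·q⊗(0,ω), renormalized = (-0.0141, 0.6834, -0.0283, 0.7293)

ω' = (-0.3920, 1.3745, 1.2560)
q' = (-0.0141, 0.6834, -0.0283, 0.7293)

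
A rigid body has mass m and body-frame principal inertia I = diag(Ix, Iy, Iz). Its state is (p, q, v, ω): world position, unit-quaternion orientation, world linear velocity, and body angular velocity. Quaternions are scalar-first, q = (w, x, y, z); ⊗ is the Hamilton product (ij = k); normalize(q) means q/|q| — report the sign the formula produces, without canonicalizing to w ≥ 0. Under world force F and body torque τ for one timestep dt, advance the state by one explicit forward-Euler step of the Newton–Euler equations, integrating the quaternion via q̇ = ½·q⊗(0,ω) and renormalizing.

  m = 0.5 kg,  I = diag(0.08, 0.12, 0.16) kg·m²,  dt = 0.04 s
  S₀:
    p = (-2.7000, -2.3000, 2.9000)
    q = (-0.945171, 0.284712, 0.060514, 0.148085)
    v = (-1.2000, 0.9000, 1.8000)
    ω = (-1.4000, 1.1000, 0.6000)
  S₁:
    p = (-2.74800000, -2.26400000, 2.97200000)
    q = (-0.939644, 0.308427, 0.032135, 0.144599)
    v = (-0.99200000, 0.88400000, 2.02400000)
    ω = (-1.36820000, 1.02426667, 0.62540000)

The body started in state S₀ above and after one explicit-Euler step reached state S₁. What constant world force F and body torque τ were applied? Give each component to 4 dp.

v₁ − v₀ = (0.20800000, -0.01600000, 0.22400000)
F = m·Δv/dt = (2.6000, -0.2000, 2.8000)
ω₁ − ω₀ = (0.03180000, -0.07573333, 0.02540000)
precession coupling = (0.0264, 0.0672, -0.0616)
I·α + gyro = (0.0900, -0.1600, 0.0400)

F = (2.6000, -0.2000, 2.8000)
τ = (0.0900, -0.1600, 0.0400)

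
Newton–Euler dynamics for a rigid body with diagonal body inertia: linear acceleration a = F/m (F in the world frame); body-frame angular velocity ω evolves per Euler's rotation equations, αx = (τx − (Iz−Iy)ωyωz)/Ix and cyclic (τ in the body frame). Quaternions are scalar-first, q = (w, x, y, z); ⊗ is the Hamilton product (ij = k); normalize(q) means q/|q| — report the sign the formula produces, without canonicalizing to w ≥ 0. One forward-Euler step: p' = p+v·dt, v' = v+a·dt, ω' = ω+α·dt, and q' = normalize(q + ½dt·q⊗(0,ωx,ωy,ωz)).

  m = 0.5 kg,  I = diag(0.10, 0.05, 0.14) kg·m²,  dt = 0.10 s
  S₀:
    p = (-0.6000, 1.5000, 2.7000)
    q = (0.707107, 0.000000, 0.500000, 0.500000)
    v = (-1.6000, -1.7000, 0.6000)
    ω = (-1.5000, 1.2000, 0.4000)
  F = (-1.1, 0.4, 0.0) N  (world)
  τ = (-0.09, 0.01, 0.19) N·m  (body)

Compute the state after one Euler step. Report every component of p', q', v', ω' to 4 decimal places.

a = F/m = (-2.2000, 0.8000, 0.0000)
p' = p + v·dt = (-0.7600, 1.3300, 2.7600)
v + (F/m)dt = (-1.8200, -1.6200, 0.6000)
gyro term ω×Iω = (0.0432, 0.0240, 0.0900)
angular accel α = (-1.3320, -0.2800, 0.7143)
ω + α·dt = (-1.6332, 1.1720, 0.4714)
q⊗(0,ω) = (-0.8000000, -1.4606605, 0.0985284, 1.0328428)
updated quaternion q' = (0.6639, -0.0727, 0.5025, 0.5490)

p' = (-0.7600, 1.3300, 2.7600)
q' = (0.6639, -0.0727, 0.5025, 0.5490)
v' = (-1.8200, -1.6200, 0.6000)
ω' = (-1.6332, 1.1720, 0.4714)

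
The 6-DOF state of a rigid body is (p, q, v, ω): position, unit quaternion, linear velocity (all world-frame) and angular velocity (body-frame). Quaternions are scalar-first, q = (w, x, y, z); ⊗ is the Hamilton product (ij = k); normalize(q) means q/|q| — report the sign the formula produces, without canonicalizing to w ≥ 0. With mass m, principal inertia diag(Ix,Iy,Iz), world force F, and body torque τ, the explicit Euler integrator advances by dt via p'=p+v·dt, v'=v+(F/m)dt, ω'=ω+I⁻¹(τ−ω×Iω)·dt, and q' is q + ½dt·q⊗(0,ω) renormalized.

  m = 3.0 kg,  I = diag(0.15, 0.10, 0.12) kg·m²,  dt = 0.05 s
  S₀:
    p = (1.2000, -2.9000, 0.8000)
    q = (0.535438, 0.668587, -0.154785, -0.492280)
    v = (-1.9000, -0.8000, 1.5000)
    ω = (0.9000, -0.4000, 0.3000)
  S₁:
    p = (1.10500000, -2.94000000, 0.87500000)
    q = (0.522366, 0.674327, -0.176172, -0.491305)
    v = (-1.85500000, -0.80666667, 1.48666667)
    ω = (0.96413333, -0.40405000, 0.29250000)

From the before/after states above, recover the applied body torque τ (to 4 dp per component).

τ = (0.1900, 0.0000, 0.0000)

ω₁ − ω₀ = (0.06413333, -0.00405000, -0.00750000)
ω₀×(Iω₀) = (-0.0024, 0.0081, 0.0180)
applied torque τ = (0.1900, 0.0000, 0.0000)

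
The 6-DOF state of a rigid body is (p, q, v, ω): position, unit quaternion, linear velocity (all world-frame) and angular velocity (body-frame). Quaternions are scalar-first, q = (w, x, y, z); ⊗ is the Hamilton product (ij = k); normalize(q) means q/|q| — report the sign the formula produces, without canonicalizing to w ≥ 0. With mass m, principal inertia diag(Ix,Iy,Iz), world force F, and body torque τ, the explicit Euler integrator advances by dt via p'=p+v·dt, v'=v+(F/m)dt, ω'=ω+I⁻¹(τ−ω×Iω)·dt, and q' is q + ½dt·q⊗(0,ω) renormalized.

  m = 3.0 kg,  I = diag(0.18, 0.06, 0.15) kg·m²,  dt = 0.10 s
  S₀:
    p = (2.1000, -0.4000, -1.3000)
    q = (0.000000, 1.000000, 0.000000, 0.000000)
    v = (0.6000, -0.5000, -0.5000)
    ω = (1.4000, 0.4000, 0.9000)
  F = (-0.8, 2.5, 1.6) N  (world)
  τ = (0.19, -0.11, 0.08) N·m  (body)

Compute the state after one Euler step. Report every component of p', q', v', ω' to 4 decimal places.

a = F/m = (-0.2667, 0.8333, 0.5333)
new position p' = (2.1600, -0.4500, -1.3500)
new velocity v' = (0.5733, -0.4167, -0.4467)
ω×(Iω) gyroscopic = (0.0324, 0.0378, -0.0672)
angular accel α = (0.8756, -2.4633, 0.9813)
ω' = ω + α·dt = (1.4876, 0.1537, 0.9981)
2q̇ = q⊗(0,ω) = (-1.4000000, 0.0000000, -0.9000000, 0.4000000)
q + ½dt·q⊗(0,ω), renormalized = (-0.0697, 0.9964, -0.0448, 0.0199)

p' = (2.1600, -0.4500, -1.3500)
q' = (-0.0697, 0.9964, -0.0448, 0.0199)
v' = (0.5733, -0.4167, -0.4467)
ω' = (1.4876, 0.1537, 0.9981)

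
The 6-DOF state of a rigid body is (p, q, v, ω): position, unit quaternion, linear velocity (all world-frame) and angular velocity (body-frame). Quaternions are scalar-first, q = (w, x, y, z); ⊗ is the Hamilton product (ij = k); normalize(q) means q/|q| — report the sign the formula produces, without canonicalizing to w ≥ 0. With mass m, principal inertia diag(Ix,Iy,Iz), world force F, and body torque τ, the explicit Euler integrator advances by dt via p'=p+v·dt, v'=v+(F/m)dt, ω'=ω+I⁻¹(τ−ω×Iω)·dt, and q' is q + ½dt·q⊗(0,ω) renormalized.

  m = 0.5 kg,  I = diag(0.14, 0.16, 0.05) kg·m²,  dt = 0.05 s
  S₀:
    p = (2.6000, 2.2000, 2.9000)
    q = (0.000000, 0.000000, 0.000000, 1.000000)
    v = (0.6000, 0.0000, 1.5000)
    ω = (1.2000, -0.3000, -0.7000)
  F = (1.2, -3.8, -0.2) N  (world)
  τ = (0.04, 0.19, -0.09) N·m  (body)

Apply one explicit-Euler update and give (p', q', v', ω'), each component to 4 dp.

precession coupling ω×(Iω) = (-0.0231, -0.0756, -0.0072)
angular accel α = (0.4507, 1.6600, -1.6560)
ω + α·dt = (1.2225, -0.2170, -0.7828)
2q̇ = q⊗(0,ω) = (0.7000000, 0.3000000, 1.2000000, 0.0000000)
q + ½dt·q⊗(0,ω), renormalized = (0.0175, 0.0075, 0.0300, 0.9994)
p + v·dt = (2.6300, 2.2000, 2.9750)
v' = v + a·dt = (0.7200, -0.3800, 1.4800)

p' = (2.6300, 2.2000, 2.9750)
q' = (0.0175, 0.0075, 0.0300, 0.9994)
v' = (0.7200, -0.3800, 1.4800)
ω' = (1.2225, -0.2170, -0.7828)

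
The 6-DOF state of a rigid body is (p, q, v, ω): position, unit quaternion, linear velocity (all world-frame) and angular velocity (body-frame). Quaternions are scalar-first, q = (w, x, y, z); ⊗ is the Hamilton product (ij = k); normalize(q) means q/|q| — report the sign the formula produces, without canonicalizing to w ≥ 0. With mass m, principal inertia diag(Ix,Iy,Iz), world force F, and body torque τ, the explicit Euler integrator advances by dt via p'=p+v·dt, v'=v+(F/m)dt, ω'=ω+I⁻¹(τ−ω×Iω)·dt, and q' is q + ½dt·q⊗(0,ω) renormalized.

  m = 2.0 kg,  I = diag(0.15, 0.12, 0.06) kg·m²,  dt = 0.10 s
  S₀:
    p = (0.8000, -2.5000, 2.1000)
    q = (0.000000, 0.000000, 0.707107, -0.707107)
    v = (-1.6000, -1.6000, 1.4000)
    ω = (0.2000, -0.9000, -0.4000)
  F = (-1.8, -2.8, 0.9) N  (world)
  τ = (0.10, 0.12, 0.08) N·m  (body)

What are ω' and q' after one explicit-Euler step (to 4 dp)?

gyro term ω×Iω = (-0.0216, -0.0072, 0.0054)
angular accel α = (0.8107, 1.0600, 1.2433)
ω + α·dt = (0.2811, -0.7940, -0.2757)
Hamilton product q⊗(0,ω) = (0.3535535, -0.9192391, -0.1414214, -0.1414214)
updated quaternion q' = (0.0177, -0.0459, 0.6992, -0.7133)

ω' = (0.2811, -0.7940, -0.2757)
q' = (0.0177, -0.0459, 0.6992, -0.7133)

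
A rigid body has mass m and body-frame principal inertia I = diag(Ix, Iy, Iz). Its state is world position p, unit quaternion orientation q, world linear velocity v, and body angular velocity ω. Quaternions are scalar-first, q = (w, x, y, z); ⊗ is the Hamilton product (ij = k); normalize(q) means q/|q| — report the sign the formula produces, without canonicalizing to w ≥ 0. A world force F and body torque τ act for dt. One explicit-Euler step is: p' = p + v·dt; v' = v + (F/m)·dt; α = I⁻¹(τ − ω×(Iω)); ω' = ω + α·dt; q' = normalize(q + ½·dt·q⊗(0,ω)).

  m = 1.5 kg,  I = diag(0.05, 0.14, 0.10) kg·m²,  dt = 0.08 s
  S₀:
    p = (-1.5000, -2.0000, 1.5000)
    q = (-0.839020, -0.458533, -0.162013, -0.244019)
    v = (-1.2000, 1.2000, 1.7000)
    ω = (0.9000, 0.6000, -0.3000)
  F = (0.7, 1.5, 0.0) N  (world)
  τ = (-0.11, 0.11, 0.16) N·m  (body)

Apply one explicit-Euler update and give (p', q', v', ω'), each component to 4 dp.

ω×(Iω) gyroscopic = (0.0072, 0.0135, 0.0486)
(τ − ω×Iω)/I = (-2.3440, 0.6893, 1.1140)
ω + α·dt = (0.7125, 0.6551, -0.2109)
q⊗(0,ω) = (0.4366818, -0.5601027, -0.8605890, 0.1223979)
q' = normalize(q + ½dt·q⊗(0,ω)) = (-0.8207, -0.4805, -0.1962, -0.2389)
a = F/m = (0.4667, 1.0000, 0.0000)
p' = p + v·dt = (-1.5960, -1.9040, 1.6360)
v' = v + a·dt = (-1.1627, 1.2800, 1.7000)

p' = (-1.5960, -1.9040, 1.6360)
q' = (-0.8207, -0.4805, -0.1962, -0.2389)
v' = (-1.1627, 1.2800, 1.7000)
ω' = (0.7125, 0.6551, -0.2109)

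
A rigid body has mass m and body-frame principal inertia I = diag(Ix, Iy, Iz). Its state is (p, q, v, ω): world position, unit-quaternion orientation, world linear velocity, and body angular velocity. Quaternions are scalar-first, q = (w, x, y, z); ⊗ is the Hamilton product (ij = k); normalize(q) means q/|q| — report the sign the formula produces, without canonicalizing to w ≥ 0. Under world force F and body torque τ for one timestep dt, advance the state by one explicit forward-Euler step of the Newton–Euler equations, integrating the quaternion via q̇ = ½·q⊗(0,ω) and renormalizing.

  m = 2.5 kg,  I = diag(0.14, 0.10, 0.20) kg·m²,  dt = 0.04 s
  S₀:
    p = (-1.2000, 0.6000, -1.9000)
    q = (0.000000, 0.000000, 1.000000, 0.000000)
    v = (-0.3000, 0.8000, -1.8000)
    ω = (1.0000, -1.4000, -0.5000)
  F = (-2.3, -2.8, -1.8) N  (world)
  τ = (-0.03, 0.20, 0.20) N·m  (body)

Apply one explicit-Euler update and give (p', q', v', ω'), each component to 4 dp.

p' = (-1.2120, 0.6320, -1.9720)
q' = (0.0280, -0.0100, 0.9994, -0.0200)
v' = (-0.3368, 0.7552, -1.8288)
ω' = (0.9714, -1.3320, -0.4712)

linear accel F/m = (-0.9200, -1.1200, -0.7200)
new position p' = (-1.2120, 0.6320, -1.9720)
new velocity v' = (-0.3368, 0.7552, -1.8288)
precession coupling ω×(Iω) = (0.0700, 0.0300, 0.0560)
angular accel α = (-0.7143, 1.7000, 0.7200)
ω' = ω + α·dt = (0.9714, -1.3320, -0.4712)
Hamilton product q⊗(0,ω) = (1.4000000, -0.5000000, 0.0000000, -1.0000000)
updated quaternion q' = (0.0280, -0.0100, 0.9994, -0.0200)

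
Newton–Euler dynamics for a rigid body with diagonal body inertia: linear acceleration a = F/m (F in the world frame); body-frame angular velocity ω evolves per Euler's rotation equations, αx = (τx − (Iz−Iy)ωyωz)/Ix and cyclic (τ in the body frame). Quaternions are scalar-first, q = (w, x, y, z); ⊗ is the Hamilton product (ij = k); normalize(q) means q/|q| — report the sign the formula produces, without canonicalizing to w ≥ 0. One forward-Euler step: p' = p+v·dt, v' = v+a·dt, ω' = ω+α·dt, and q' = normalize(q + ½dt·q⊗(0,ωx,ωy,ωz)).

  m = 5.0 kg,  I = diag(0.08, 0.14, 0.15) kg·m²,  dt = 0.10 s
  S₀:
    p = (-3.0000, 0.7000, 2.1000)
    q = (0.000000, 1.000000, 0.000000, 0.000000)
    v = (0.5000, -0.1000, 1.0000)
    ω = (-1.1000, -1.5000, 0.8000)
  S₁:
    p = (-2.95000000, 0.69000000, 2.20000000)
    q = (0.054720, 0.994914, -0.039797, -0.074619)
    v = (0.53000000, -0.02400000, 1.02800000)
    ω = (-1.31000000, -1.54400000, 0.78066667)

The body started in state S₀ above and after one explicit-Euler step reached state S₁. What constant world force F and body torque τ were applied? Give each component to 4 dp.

F = (1.5000, 3.8000, 1.4000)
τ = (-0.1800, 0.0000, 0.0700)

v₁ − v₀ = (0.03000000, 0.07600000, 0.02800000)
F = m·Δv/dt = (1.5000, 3.8000, 1.4000)
ω₁ − ω₀ = (-0.21000000, -0.04400000, -0.01933333)
I·α + gyro = (-0.1800, 0.0000, 0.0700)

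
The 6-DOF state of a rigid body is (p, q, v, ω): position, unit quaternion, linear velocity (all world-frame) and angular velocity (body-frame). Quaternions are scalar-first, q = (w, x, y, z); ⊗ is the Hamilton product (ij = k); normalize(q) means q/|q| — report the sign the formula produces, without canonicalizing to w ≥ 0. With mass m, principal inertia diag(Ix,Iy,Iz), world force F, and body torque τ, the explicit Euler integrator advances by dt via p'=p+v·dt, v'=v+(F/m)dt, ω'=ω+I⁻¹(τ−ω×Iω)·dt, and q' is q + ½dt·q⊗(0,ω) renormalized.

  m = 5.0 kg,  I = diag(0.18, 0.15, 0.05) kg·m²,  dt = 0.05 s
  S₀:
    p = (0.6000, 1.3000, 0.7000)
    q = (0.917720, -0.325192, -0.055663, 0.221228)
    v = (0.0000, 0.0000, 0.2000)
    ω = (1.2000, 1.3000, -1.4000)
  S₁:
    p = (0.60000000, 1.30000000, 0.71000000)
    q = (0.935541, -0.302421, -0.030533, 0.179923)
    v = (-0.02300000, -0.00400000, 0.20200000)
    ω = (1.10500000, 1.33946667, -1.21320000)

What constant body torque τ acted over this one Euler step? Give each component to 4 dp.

τ = (-0.1600, -0.1000, 0.1400)

ω₁ − ω₀ = (-0.09500000, 0.03946667, 0.18680000)
I·α + gyro = (-0.1600, -0.1000, 0.1400)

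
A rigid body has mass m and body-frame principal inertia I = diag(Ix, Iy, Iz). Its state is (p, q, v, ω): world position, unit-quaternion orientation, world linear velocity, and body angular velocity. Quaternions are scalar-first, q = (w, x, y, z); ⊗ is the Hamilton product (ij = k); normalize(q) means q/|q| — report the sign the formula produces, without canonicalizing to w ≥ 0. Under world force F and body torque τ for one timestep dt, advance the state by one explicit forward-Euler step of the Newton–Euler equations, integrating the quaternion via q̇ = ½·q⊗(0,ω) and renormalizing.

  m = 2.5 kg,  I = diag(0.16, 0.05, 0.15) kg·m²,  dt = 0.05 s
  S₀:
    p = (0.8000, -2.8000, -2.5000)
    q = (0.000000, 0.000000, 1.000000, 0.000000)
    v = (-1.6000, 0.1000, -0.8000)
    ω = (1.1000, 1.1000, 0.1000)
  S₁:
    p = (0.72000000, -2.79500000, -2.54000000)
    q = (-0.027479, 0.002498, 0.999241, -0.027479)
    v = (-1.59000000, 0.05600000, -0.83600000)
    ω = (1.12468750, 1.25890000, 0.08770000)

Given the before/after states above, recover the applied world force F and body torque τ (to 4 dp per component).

ω₁ − ω₀ = (0.02468750, 0.15890000, -0.01230000)
applied torque τ = (0.0900, 0.1600, -0.1700)
velocity change Δv = (0.01000000, -0.04400000, -0.03600000)
applied force F = (0.5000, -2.2000, -1.8000)

F = (0.5000, -2.2000, -1.8000)
τ = (0.0900, 0.1600, -0.1700)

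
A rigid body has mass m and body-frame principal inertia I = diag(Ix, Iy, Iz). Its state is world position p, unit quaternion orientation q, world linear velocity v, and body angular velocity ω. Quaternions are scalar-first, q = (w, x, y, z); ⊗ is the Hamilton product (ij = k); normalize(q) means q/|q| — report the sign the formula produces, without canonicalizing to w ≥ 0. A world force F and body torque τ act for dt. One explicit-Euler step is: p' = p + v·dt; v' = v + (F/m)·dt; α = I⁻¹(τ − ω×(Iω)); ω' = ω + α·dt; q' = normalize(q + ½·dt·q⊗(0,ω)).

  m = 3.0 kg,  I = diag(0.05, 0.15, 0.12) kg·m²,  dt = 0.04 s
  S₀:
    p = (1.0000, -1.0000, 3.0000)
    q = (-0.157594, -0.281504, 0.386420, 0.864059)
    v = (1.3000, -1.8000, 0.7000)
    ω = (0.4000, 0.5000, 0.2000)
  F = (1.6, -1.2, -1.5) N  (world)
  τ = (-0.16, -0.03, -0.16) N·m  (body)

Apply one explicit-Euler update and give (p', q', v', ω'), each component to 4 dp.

angular accel α = (-3.1400, -0.1627, -1.5000)
new body rate ω' = (0.2744, 0.4935, 0.1400)
2q̇ = q⊗(0,ω) = (-0.2534202, -0.4177831, 0.3231274, -0.3268388)
q' = normalize(q + ½dt·q⊗(0,ω)) = (-0.1626, -0.2898, 0.3928, 0.8574)
a = F/m = (0.5333, -0.4000, -0.5000)
p' = p + v·dt = (1.0520, -1.0720, 3.0280)
new velocity v' = (1.3213, -1.8160, 0.6800)

p' = (1.0520, -1.0720, 3.0280)
q' = (-0.1626, -0.2898, 0.3928, 0.8574)
v' = (1.3213, -1.8160, 0.6800)
ω' = (0.2744, 0.4935, 0.1400)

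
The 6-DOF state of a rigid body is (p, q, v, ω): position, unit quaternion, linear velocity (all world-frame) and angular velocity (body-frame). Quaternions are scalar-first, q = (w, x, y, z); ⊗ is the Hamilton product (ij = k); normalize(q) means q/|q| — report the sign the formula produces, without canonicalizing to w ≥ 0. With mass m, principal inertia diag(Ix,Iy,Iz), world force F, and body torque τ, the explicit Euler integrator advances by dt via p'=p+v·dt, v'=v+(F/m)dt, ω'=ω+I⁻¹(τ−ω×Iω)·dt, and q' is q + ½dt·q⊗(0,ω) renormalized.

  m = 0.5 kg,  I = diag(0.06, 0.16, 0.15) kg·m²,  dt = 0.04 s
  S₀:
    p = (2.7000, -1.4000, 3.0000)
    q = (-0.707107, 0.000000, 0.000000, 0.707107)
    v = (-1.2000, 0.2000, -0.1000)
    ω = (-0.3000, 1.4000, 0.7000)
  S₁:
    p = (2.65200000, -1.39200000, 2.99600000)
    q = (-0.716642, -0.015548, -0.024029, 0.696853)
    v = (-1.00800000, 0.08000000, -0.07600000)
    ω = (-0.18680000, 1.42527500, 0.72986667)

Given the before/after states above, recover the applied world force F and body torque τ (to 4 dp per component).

F = (2.4000, -1.5000, 0.3000)
τ = (0.1600, 0.1200, 0.0700)

rate change Δω = (0.11320000, 0.02527500, 0.02986667)
applied torque τ = (0.1600, 0.1200, 0.0700)
velocity change Δv = (0.19200000, -0.12000000, 0.02400000)
F = m·Δv/dt = (2.4000, -1.5000, 0.3000)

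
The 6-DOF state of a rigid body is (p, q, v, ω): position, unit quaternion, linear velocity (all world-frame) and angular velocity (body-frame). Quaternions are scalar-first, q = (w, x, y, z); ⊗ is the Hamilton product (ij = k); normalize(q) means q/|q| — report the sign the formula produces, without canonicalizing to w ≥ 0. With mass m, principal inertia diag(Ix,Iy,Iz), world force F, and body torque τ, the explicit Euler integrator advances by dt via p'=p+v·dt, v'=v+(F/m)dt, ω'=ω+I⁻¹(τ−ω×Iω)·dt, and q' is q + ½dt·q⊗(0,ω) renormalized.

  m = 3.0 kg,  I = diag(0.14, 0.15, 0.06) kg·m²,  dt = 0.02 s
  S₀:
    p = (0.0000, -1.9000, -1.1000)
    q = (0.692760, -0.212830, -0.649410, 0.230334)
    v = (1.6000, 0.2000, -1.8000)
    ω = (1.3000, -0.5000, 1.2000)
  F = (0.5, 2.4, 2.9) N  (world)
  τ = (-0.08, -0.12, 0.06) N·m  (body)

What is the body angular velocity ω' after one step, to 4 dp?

ω' = (1.2809, -0.5326, 1.2222)

α = I⁻¹(τ − ω×Iω) = (-0.9571, -1.6320, 1.1083)
new body rate ω' = (1.2809, -0.5326, 1.2222)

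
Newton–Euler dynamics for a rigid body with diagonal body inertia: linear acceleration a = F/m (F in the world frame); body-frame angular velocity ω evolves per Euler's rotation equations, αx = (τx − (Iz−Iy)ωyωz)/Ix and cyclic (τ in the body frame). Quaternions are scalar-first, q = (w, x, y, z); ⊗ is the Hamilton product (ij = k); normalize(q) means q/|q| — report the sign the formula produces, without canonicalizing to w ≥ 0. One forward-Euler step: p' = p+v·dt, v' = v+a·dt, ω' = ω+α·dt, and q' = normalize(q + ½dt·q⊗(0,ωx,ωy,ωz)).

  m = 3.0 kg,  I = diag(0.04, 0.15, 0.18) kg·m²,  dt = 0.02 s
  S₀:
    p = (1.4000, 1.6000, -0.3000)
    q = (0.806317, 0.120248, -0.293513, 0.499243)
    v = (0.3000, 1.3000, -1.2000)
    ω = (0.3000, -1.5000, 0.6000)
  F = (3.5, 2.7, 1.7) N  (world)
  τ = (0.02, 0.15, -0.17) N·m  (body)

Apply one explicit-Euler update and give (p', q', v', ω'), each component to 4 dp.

p' = (1.4060, 1.6260, -0.3240)
q' = (0.7985, 0.1284, -0.3048, 0.5031)
v' = (0.3233, 1.3180, -1.1887)
ω' = (0.3235, -1.4766, 0.5866)

p' = p + v·dt = (1.4060, 1.6260, -0.3240)
new velocity v' = (0.3233, 1.3180, -1.1887)
ω×(Iω) gyroscopic = (-0.0270, -0.0252, -0.0495)
angular accel α = (1.1750, 1.1680, -0.6694)
new body rate ω' = (0.3235, -1.4766, 0.5866)
q⊗(0,ω) = (-0.7758897, 0.8146518, -1.1318514, 0.3914721)
q + ½dt·q⊗(0,ω), renormalized = (0.7985, 0.1284, -0.3048, 0.5031)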